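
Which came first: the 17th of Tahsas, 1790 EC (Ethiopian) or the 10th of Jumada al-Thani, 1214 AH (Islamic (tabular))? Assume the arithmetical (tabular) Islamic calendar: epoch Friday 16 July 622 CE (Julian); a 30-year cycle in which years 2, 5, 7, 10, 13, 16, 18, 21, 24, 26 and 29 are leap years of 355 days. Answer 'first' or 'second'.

first

Converting both to JDN: 2377759 vs 2378444; the smaller is the first.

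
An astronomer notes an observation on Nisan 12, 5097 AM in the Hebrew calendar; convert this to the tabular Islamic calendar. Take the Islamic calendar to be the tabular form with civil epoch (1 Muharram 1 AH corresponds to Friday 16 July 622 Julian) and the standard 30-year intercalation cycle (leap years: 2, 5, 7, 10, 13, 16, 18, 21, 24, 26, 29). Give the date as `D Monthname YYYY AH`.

Both dates share Julian Day Number 2209471; in the tabular Islamic calendar that is 11 Sha'ban 737 AH.

11 Sha'ban 737 AH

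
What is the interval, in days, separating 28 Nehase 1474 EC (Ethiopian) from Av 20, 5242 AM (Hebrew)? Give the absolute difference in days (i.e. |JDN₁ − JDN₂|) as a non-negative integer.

16

First date → JDN 2262591; second date → JDN 2262575.
The interval is |2262591 − 2262575| = 16 days.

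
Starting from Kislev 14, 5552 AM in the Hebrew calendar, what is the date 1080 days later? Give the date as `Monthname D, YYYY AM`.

Counting 1080 days forward from JDN 2375553 reaches JDN 2376633, which is Kislev 2, 5555 AM.

Kislev 2, 5555 AM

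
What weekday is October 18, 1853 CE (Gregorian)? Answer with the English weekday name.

JDN 2398145 mod 7 = 1, and JDN 0 was a Monday, so this is a Tuesday.

Tuesday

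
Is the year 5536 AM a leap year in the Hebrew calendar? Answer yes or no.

Hebrew year 5536 is year 7 of its 19-year Metonic cycle; leap years are at positions 3, 6, 8, 11, 14, 17, 19, so it is a common year (12 months).

no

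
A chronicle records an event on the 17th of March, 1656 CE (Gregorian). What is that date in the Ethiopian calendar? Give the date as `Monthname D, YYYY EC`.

Julian Day Number of the source date = 2325978.
Converting JDN 2325978 to the Ethiopian calendar gives 11 Megabit 1648 EC.

Megabit 11, 1648 EC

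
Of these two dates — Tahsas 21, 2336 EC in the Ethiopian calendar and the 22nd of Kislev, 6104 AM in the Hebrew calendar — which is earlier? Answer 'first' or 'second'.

The two dates have Julian Day Numbers 2577190 and 2577166 respectively.
Since 2577166 < 2577190, the second date comes first.

second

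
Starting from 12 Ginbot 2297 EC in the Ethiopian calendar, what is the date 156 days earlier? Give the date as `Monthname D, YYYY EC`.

Tahsas 6, 2297 EC

JDN of 12 Ginbot 2297 EC = 2563086.
2563086 − 156 = 2562930.
JDN 2562930 in the Ethiopian calendar is Tahsas 6, 2297 EC.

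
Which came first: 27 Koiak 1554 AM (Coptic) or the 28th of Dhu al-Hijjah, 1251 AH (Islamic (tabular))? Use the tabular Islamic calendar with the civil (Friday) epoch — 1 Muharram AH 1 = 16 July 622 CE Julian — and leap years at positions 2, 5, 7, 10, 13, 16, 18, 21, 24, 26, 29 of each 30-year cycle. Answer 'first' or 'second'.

The two dates have Julian Day Numbers 2392379 and 2391750 respectively.
Since 2391750 < 2392379, the second date comes first.

second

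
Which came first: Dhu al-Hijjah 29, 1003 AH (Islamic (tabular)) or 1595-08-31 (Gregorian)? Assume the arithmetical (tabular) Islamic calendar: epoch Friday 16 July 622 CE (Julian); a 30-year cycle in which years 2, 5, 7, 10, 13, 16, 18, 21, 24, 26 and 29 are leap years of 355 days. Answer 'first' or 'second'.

second

Converting both to JDN: 2303868 vs 2303864; the smaller is the second.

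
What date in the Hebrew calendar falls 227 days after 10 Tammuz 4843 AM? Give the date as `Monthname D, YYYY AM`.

JDN of 10 Tammuz 4843 AM = 2116803.
2116803 + 227 = 2117030.
JDN 2117030 in the Hebrew calendar is Adar 2, 4844 AM.

Adar 2, 4844 AM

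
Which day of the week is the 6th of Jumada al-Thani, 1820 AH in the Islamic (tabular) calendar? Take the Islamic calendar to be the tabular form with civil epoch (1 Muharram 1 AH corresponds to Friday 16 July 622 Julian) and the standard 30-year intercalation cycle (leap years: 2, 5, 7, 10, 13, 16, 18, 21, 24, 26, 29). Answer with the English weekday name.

Tuesday

In the Gregorian calendar this is 20 October 2387 (JDN 2593186).
2593186 ≡ 1 (mod 7); counting from Monday = 0 gives Tuesday.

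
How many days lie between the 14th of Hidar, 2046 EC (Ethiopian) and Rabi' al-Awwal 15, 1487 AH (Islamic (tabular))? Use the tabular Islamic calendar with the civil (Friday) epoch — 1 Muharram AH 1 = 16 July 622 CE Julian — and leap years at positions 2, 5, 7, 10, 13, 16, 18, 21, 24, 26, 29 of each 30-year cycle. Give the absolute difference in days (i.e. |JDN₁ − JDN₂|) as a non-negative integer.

JDN of the first date = 2471230.
JDN of the second date = 2475102.
|2475102 − 2471230| = 3872.

3872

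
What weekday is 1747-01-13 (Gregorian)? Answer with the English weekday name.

2359151 ≡ 4 (mod 7); counting from Monday = 0 gives Friday.

Friday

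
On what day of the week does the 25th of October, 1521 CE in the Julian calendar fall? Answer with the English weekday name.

In the proleptic Gregorian calendar this is 4 November 1521 (JDN 2276901).
JDN 2276901 mod 7 = 4, and JDN 0 was a Monday, so this is a Friday.

Friday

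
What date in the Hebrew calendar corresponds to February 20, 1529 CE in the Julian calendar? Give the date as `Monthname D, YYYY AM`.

Adar 11, 5289 AM

Both dates share Julian Day Number 2279576; in the Hebrew calendar that is 11 Adar 5289 AM.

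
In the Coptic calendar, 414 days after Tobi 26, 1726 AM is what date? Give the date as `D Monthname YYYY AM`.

15 Paremhat 1727 AM

Counting 414 days forward from JDN 2455231 reaches JDN 2455645, which is 15 Paremhat 1727 AM.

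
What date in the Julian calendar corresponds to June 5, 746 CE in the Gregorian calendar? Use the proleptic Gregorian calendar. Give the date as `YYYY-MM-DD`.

At this point the Julian calendar is 4 days behind the Gregorian.
5 June 746 Gregorian − 4 days → 1 June 746 Julian.

0746-06-01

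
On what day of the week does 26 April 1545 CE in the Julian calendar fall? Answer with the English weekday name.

Sunday

Equivalently 6 May 1545 Gregorian, JDN 2285485.
Since JDN mod 7 = 6 (0 = Monday), the day is Sunday.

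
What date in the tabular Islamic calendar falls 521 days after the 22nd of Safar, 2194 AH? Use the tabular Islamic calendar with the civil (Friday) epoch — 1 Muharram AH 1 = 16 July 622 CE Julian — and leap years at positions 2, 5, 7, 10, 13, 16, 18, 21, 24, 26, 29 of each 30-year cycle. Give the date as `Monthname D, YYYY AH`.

The starting date is JDN 2725617; 2725617 + 521 = 2726138.
JDN 2726138 corresponds to Sha'ban 12, 2195 AH.

Sha'ban 12, 2195 AH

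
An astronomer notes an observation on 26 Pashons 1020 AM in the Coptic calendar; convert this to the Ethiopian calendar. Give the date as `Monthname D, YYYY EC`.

The source date corresponds to 29 May 1304 in the proleptic Gregorian calendar (JDN 2197485).
That day falls on 26 Ginbot 1296 EC in the Ethiopian calendar.

Ginbot 26, 1296 EC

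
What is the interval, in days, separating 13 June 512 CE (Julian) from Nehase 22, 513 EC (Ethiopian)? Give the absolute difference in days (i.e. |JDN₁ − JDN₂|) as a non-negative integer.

3350

JDN of the first date = 1908230.
JDN of the second date = 1911580.
|1911580 − 1908230| = 3350.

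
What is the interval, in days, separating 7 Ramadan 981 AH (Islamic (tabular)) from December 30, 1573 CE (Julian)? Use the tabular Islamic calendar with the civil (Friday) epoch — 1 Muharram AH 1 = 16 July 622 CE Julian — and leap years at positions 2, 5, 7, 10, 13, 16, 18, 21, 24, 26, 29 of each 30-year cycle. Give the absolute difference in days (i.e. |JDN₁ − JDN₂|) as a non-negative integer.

JDN of the first date = 2295961.
JDN of the second date = 2295960.
|2295960 − 2295961| = 1.

1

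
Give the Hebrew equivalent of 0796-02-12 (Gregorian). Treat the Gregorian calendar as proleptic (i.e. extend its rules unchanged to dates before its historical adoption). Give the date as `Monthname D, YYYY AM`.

Both dates share Julian Day Number 2011835; in the Hebrew calendar that is 24 Shevat 4556 AM.

Shevat 24, 4556 AM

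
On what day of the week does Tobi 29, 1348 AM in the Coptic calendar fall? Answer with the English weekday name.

Wednesday

This is JDN 2317170 (4 February 1632 Gregorian).
JDN 2317170 mod 7 = 2, and JDN 0 was a Monday, so this is a Wednesday.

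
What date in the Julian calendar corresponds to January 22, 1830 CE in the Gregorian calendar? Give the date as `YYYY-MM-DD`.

1830-01-10

For dates in this range the Gregorian date is 12 days ahead of the Julian.
22 January 1830 Gregorian − 12 days → 10 January 1830 Julian.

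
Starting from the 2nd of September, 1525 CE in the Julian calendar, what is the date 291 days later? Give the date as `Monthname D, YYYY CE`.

Counting 291 days forward from JDN 2278309 reaches JDN 2278600, which is June 20, 1526 CE.

June 20, 1526 CE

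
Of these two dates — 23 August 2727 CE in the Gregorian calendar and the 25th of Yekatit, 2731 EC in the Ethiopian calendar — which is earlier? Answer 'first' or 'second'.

First date → JDN 2717310; second date → JDN 2721527.
JDN 2717310 < JDN 2721527, so the first date is earlier.

first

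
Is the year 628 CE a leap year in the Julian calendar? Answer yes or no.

628 mod 4 = 0, so it is a leap year in the Julian calendar.

yes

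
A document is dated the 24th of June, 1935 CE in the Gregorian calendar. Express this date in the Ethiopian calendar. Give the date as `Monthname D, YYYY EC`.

Both dates share Julian Day Number 2427978; in the Ethiopian calendar that is 17 Sene 1927 EC.

Sene 17, 1927 EC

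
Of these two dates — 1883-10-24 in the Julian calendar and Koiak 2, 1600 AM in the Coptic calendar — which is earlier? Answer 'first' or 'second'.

first

First date → JDN 2409120; second date → JDN 2409156.
JDN 2409120 < JDN 2409156, so the first date is earlier.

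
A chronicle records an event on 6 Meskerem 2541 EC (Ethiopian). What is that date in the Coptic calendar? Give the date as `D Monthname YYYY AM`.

Both dates share Julian Day Number 2651961; in the Coptic calendar that is 6 Thout 2265 AM.

6 Thout 2265 AM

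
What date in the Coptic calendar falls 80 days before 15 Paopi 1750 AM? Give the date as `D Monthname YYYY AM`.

30 Epip 1749 AM

Counting 80 days back from JDN 2463896 reaches JDN 2463816, which is 30 Epip 1749 AM.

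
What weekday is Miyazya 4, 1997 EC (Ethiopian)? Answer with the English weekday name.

Tuesday

Equivalently 12 April 2005 Gregorian, JDN 2453473.
JDN 2453473 mod 7 = 1, and JDN 0 was a Monday, so this is a Tuesday.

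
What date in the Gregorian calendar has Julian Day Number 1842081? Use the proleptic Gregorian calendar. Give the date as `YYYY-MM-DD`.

0331-05-07

JDN 2451545 is 1 Jan 2000; 1842081 is −609464 days from there.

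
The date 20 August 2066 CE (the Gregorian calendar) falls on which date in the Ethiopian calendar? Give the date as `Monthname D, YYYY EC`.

Both dates share Julian Day Number 2475883; in the Ethiopian calendar that is 14 Nehase 2058 EC.

Nehase 14, 2058 EC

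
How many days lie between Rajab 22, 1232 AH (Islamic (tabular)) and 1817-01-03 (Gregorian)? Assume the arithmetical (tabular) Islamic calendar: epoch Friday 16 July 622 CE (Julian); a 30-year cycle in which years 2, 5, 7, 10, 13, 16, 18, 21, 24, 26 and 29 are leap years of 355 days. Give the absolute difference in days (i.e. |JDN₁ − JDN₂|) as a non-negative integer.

155

JDN of the first date = 2384863.
JDN of the second date = 2384708.
|2384708 − 2384863| = 155.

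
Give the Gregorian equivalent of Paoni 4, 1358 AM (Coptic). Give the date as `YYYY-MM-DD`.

1642-06-08

Both dates share Julian Day Number 2320947; in the Gregorian calendar that is 8 June 1642 CE.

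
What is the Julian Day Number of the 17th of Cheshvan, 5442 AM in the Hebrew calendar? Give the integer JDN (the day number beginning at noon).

2335335

In the Gregorian calendar the same day is 29 October 1681.
JDN 2400001 is 17 November 1858 CE (Gregorian), MJD 0; the target day is −64666 days from there, so JDN = 2335335.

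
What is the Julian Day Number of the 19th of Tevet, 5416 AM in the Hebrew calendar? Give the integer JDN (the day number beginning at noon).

2325917

In the Gregorian calendar the same day is 16 January 1656.
JDN 2451545 is 1 January 2000 CE (Gregorian); the target day is −125628 days from there, so JDN = 2325917.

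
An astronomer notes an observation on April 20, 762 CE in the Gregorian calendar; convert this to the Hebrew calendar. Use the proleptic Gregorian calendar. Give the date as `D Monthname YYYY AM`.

18 Nisan 4522 AM

Both dates share Julian Day Number 1999484; in the Hebrew calendar that is 18 Nisan 4522 AM.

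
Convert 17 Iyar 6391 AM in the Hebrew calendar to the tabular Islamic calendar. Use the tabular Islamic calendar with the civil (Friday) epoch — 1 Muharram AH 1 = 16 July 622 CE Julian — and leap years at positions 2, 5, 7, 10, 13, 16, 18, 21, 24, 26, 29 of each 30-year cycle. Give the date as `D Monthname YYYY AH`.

17 Jumada al-Thani 2071 AH

Both dates share Julian Day Number 2682143; in the tabular Islamic calendar that is 17 Jumada al-Thani 2071 AH.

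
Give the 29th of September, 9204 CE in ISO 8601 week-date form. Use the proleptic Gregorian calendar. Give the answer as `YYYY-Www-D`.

9204-W40-3

The weekday is Wednesday (ISO weekday 3).
That Wednesday belongs to ISO week 40 of ISO year 9204.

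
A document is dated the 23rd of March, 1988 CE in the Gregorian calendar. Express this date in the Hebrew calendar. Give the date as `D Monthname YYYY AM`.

Julian Day Number of the source date = 2447244.
Converting JDN 2447244 to the Hebrew calendar gives 5 Nisan 5748 AM.

5 Nisan 5748 AM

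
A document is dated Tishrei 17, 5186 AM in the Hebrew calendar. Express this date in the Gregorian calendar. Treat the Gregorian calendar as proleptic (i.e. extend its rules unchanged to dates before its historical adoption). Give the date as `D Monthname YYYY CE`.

8 October 1425 CE

Julian Day Number of the source date = 2241811.
Converting JDN 2241811 to the Gregorian calendar gives 8 October 1425 CE.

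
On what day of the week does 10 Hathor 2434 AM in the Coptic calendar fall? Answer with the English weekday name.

In the Gregorian calendar this is 25 November 2717 (JDN 2713752).
JDN 2713752 mod 7 = 6, and JDN 0 was a Monday, so this is a Sunday.

Sunday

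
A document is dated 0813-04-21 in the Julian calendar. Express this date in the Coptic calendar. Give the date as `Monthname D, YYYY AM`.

Parmouti 26, 529 AM

Julian Day Number of the source date = 2018117.
Converting JDN 2018117 to the Coptic calendar gives 26 Parmouti 529 AM.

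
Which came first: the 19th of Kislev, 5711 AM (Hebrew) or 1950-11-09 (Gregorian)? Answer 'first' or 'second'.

Converting both to JDN: 2433614 vs 2433595; the smaller is the second.

second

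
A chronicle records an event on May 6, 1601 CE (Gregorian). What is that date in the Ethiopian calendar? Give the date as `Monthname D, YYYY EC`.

Ginbot 1, 1593 EC

Julian Day Number of the source date = 2305939.
Converting JDN 2305939 to the Ethiopian calendar gives 1 Ginbot 1593 EC.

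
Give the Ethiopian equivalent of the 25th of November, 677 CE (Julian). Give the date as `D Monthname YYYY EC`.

The source date corresponds to 28 November 677 in the proleptic Gregorian calendar (JDN 1968661).
That day falls on 29 Hidar 670 EC in the Ethiopian calendar.

29 Hidar 670 EC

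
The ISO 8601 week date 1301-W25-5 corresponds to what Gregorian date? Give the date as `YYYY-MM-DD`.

ISO week 1 of 1301 is the week containing the first Thursday of 1301.
Week 25, day 5 (Friday) lands on 1301-06-24.

1301-06-24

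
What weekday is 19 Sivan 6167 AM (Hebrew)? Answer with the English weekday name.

Equivalently 26 June 2407 Gregorian, JDN 2600375.
Since JDN mod 7 = 1 (0 = Monday), the day is Tuesday.

Tuesday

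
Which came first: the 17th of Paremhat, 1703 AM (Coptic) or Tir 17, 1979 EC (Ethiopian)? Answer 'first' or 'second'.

Converting both to JDN: 2446881 vs 2446821; the smaller is the second.

second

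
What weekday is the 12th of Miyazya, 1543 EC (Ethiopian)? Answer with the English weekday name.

Equivalently 17 April 1551 Gregorian, JDN 2287657.
2287657 ≡ 1 (mod 7); counting from Monday = 0 gives Tuesday.

Tuesday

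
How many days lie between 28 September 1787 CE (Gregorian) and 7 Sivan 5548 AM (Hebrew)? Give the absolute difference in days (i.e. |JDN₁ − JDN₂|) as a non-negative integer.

JDN of the first date = 2374019.
JDN of the second date = 2374277.
|2374277 − 2374019| = 258.

258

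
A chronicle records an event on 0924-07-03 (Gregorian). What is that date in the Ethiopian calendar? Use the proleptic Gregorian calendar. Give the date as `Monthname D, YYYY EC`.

Julian Day Number of the source date = 2058728.
Converting JDN 2058728 to the Ethiopian calendar gives 4 Hamle 916 EC.

Hamle 4, 916 EC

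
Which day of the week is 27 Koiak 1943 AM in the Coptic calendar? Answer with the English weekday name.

Equivalently 7 January 2227 Gregorian, JDN 2534461.
Since JDN mod 7 = 6 (0 = Monday), the day is Sunday.

Sunday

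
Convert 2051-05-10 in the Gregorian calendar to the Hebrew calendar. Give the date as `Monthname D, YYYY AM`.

Julian Day Number of the source date = 2470302.
Converting JDN 2470302 to the Hebrew calendar gives 28 Iyar 5811 AM.

Iyar 28, 5811 AM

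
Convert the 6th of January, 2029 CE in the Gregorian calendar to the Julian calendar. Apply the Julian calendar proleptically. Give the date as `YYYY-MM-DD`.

At this point the Julian calendar is 13 days behind the Gregorian.
6 January 2029 Gregorian − 13 days → 24 December 2028 Julian.

2028-12-24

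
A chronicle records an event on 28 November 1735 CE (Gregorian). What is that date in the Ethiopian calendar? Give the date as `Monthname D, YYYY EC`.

Hidar 20, 1728 EC

Both dates share Julian Day Number 2355087; in the Ethiopian calendar that is 20 Hidar 1728 EC.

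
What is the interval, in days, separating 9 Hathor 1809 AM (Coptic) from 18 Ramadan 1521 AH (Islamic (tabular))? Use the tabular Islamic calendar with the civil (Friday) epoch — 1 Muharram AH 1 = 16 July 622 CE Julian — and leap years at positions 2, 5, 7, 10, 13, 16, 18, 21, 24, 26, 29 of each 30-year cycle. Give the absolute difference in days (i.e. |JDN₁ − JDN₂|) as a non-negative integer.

1860

JDN of the first date = 2485470.
JDN of the second date = 2487330.
|2487330 − 2485470| = 1860.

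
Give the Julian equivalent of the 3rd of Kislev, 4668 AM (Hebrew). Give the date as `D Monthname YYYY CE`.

11 November 907 CE

Both dates share Julian Day Number 2052654; in the Julian calendar that is 11 November 907 CE.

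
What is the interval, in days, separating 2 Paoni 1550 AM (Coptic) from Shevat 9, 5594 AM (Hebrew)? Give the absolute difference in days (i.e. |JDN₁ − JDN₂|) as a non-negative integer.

First date → JDN 2391073; second date → JDN 2390933.
The interval is |2391073 − 2390933| = 140 days.

140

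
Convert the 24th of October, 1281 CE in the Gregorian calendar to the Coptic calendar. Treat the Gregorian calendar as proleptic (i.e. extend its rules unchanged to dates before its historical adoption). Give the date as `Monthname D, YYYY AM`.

Both dates share Julian Day Number 2189233; in the Coptic calendar that is 20 Paopi 998 AM.

Paopi 20, 998 AM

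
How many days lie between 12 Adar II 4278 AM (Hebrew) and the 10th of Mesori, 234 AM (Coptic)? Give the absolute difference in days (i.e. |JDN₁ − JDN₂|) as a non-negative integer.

First date → JDN 1910327; second date → JDN 1910472.
The interval is |1910327 − 1910472| = 145 days.

145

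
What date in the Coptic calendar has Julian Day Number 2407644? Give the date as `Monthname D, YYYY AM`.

The Gregorian equivalent of JDN 2407644 is 21 October 1879.
In the Coptic calendar that day is Paopi 11, 1596 AM.

Paopi 11, 1596 AM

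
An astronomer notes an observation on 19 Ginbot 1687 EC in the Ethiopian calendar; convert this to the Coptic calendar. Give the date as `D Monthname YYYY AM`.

19 Pashons 1411 AM

The source date corresponds to 24 May 1695 in the Gregorian calendar (JDN 2340290).
That day falls on 19 Pashons 1411 AM in the Coptic calendar.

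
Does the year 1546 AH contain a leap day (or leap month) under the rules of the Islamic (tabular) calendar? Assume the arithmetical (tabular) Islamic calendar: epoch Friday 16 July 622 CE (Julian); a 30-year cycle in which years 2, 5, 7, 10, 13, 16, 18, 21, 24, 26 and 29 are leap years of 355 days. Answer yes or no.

Year 1546 AH is year 16 of its 30-year cycle; leap positions are 2, 5, 7, 10, 13, 16, 18, 21, 24, 26, 29, so it is a leap year (355 days).

yes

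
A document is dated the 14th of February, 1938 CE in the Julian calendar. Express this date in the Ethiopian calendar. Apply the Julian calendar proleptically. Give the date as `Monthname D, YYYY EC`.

Yekatit 20, 1930 EC

Both dates share Julian Day Number 2428957; in the Ethiopian calendar that is 20 Yekatit 1930 EC.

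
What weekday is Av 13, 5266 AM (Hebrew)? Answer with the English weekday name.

Monday

Equivalently 13 August 1506 Gregorian, JDN 2271339.
JDN 2271339 mod 7 = 0, and JDN 0 was a Monday, so this is a Monday.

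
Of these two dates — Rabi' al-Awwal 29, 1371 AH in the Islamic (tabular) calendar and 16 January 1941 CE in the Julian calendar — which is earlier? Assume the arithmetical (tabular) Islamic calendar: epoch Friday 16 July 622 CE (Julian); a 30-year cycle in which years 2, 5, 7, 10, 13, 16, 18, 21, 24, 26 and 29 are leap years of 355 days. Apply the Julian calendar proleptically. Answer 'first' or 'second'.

Converting both to JDN: 2434009 vs 2430024; the smaller is the second.

second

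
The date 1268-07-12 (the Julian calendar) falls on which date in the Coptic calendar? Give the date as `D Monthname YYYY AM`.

18 Epip 984 AM

Both dates share Julian Day Number 2184388; in the Coptic calendar that is 18 Epip 984 AM.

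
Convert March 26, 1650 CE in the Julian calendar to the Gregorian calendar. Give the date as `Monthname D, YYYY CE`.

April 5, 1650 CE

The Julian–Gregorian offset here is 10 days (Julian trailing).
26 March 1650 Julian + 10 days → 5 April 1650 Gregorian.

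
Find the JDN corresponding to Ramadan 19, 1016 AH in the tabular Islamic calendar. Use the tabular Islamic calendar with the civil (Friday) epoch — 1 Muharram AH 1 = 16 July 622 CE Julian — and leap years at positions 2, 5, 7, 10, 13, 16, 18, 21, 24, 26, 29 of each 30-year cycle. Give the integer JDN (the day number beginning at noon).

2308376

Equivalently 7 January 1608 (Gregorian).
JDN 2451545 is 1 January 2000 CE (Gregorian); the target day is −143169 days from there, so JDN = 2308376.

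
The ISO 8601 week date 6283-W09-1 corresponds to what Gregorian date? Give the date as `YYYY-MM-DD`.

ISO week 1 of 6283 is the week containing the first Thursday of 6283.
Week 9, day 1 (Monday) lands on 6283-02-26.

6283-02-26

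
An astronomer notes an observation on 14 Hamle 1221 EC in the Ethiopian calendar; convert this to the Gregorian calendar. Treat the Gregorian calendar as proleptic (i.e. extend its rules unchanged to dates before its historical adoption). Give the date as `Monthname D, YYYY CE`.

Julian Day Number of the source date = 2170139.
Converting JDN 2170139 to the Gregorian calendar gives 15 July 1229 CE.

July 15, 1229 CE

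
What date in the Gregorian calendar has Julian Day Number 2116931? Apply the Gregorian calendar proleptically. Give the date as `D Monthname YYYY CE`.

JDN 2451545 is 1 Jan 2000; 2116931 is −334614 days from there.

10 November 1083 CE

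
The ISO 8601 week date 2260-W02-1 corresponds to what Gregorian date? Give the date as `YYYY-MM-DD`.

2260-01-09

ISO week 1 of 2260 is the week containing the first Thursday of 2260.
Week 2, day 1 (Monday) lands on 2260-01-09.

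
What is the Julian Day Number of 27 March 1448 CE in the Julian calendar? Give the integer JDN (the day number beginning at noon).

In the proleptic Gregorian calendar the same day is 5 April 1448.
JDN 2451545 is 1 January 2000 CE (Gregorian); the target day is −201519 days from there, so JDN = 2250026.

2250026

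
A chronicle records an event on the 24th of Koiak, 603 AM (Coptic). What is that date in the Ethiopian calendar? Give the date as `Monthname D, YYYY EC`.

Tahsas 24, 879 EC

The source date corresponds to 24 December 886 in the proleptic Gregorian calendar (JDN 2045023).
That day falls on 24 Tahsas 879 EC in the Ethiopian calendar.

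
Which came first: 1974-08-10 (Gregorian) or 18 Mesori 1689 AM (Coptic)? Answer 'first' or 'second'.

First date → JDN 2442270; second date → JDN 2441919.
JDN 2441919 < JDN 2442270, so the second date is earlier.

second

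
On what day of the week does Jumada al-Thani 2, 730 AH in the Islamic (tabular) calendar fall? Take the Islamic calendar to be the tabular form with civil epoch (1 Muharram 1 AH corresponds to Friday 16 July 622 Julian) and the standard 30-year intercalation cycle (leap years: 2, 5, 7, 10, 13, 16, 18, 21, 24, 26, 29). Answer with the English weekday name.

Friday

Equivalently 31 March 1330 Gregorian, JDN 2206922.
2206922 ≡ 4 (mod 7); counting from Monday = 0 gives Friday.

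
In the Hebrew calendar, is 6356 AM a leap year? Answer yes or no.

Hebrew year 6356 is year 10 of its 19-year Metonic cycle; leap years are at positions 3, 6, 8, 11, 14, 17, 19, so it is a common year (12 months).

no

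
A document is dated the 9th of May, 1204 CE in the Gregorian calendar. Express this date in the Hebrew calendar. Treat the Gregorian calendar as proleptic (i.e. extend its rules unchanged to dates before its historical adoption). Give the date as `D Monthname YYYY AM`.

1 Sivan 4964 AM

Julian Day Number of the source date = 2160941.
Converting JDN 2160941 to the Hebrew calendar gives 1 Sivan 4964 AM.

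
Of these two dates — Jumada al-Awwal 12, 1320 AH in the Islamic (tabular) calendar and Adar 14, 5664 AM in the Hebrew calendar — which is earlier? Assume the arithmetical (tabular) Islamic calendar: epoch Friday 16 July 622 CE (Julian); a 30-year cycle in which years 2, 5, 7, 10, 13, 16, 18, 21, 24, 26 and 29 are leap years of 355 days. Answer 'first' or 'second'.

first

The two dates have Julian Day Numbers 2415979 and 2416541 respectively.
Since 2415979 < 2416541, the first date comes first.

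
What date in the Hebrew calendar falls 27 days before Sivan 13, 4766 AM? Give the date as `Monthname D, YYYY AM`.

Counting 27 days back from JDN 2088632 reaches JDN 2088605, which is Iyar 15, 4766 AM.

Iyar 15, 4766 AM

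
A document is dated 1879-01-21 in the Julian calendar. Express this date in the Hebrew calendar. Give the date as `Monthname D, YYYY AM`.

Shevat 9, 5639 AM

Julian Day Number of the source date = 2407383.
Converting JDN 2407383 to the Hebrew calendar gives 9 Shevat 5639 AM.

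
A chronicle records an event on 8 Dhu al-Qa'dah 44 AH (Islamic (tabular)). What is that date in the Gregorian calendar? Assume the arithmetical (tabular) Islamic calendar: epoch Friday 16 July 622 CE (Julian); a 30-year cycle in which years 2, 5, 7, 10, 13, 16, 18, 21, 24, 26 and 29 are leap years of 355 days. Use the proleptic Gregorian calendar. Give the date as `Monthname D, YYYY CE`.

February 3, 665 CE

Both dates share Julian Day Number 1963980; in the Gregorian calendar that is 3 February 665 CE.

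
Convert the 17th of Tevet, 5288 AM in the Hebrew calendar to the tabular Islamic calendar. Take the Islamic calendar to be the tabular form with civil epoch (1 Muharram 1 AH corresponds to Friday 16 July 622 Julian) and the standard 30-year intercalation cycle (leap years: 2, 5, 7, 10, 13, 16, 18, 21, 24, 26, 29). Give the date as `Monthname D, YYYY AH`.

The source date corresponds to 20 December 1527 in the proleptic Gregorian calendar (JDN 2279138).
That day falls on 16 Rabi' al-Awwal 934 AH in the tabular Islamic calendar.

Rabi' al-Awwal 16, 934 AH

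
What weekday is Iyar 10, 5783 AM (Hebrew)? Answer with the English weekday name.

Monday

Equivalently 1 May 2023 Gregorian, JDN 2460066.
2460066 ≡ 0 (mod 7); counting from Monday = 0 gives Monday.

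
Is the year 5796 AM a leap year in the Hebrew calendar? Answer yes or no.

no

Hebrew year 5796 is year 1 of its 19-year Metonic cycle; leap years are at positions 3, 6, 8, 11, 14, 17, 19, so it is a common year (12 months).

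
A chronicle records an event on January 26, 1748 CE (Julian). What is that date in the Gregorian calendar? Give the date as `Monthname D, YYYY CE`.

February 6, 1748 CE

At this point the Julian calendar is 11 days behind the Gregorian.
26 January 1748 Julian + 11 days → 6 February 1748 Gregorian.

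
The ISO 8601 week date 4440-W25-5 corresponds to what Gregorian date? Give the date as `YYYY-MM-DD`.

4440-06-22

ISO week 1 of 4440 is the week containing the first Thursday of 4440.
Week 25, day 5 (Friday) lands on 4440-06-22.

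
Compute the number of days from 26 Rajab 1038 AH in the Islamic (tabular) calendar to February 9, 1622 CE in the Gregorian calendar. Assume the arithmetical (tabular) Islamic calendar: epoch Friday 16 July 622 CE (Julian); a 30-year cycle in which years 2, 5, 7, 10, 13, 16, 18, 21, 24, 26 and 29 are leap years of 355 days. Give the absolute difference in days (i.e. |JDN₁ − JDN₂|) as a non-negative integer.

2597

JDN of the first date = 2316120.
JDN of the second date = 2313523.
|2313523 − 2316120| = 2597.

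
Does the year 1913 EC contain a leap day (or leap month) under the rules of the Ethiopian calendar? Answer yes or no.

no

1913 mod 4 = 1; in the Ethiopian calendar a year is leap when year mod 4 = 3, so it is a common year.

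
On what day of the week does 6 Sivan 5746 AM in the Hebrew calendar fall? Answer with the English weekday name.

This is JDN 2446595 (13 June 1986 Gregorian).
2446595 ≡ 4 (mod 7); counting from Monday = 0 gives Friday.

Friday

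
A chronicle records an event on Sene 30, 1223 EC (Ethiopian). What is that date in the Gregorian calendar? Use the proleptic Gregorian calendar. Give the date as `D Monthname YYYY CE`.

1 July 1231 CE

Julian Day Number of the source date = 2170855.
Converting JDN 2170855 to the Gregorian calendar gives 1 July 1231 CE.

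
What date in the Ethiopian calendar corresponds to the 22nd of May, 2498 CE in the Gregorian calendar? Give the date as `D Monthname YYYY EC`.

11 Ginbot 2490 EC

Julian Day Number of the source date = 2633578.
Converting JDN 2633578 to the Ethiopian calendar gives 11 Ginbot 2490 EC.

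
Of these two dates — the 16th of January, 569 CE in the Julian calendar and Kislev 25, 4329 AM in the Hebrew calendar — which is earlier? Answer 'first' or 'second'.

First date → JDN 1928901; second date → JDN 1928855.
JDN 1928855 < JDN 1928901, so the second date is earlier.

second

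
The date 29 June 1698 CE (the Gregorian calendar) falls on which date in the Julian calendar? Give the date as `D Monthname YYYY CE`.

The Julian–Gregorian offset here is 10 days (Julian trailing).
29 June 1698 Gregorian − 10 days → 19 June 1698 Julian.

19 June 1698 CE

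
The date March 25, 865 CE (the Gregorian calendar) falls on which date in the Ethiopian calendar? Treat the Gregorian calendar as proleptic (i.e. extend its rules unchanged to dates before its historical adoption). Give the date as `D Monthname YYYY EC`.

Both dates share Julian Day Number 2037079; in the Ethiopian calendar that is 25 Megabit 857 EC.

25 Megabit 857 EC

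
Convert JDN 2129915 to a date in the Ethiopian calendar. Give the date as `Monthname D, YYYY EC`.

Ginbot 28, 1111 EC

JDN 2129915 is 30 May 1119 in the proleptic Gregorian calendar.
In the Ethiopian calendar that day is Ginbot 28, 1111 EC.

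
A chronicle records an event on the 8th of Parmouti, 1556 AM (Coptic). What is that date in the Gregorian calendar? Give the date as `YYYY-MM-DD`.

Both dates share Julian Day Number 2393211; in the Gregorian calendar that is 15 April 1840 CE.

1840-04-15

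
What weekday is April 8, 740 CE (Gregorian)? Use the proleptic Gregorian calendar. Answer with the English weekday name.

JDN 1991437 mod 7 = 0, and JDN 0 was a Monday, so this is a Monday.

Monday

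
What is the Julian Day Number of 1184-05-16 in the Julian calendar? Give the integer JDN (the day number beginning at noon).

2153650

Equivalently 23 May 1184 (proleptic Gregorian).
JDN 2299161 is 15 October 1582 CE (Gregorian); the target day is −145511 days from there, so JDN = 2153650.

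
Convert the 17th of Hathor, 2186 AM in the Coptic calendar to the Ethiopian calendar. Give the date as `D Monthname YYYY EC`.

The source date corresponds to 29 November 2469 in the Gregorian calendar (JDN 2623177).
That day falls on 17 Hidar 2462 EC in the Ethiopian calendar.

17 Hidar 2462 EC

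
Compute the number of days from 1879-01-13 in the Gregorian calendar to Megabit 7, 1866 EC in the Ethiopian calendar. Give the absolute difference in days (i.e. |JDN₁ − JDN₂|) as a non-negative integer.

JDN of the first date = 2407363.
JDN of the second date = 2405598.
|2405598 − 2407363| = 1765.

1765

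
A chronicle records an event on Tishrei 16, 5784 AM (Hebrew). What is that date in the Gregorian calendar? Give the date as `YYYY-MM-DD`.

Both dates share Julian Day Number 2460219; in the Gregorian calendar that is 1 October 2023 CE.

2023-10-01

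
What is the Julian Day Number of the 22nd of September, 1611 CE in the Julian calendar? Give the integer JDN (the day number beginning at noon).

In the Gregorian calendar the same day is 2 October 1611.
JDN 2451545 is 1 January 2000 CE (Gregorian); the target day is −141805 days from there, so JDN = 2309740.

2309740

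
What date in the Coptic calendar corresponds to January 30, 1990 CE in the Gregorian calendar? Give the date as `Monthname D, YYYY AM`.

Tobi 22, 1706 AM

Julian Day Number of the source date = 2447922.
Converting JDN 2447922 to the Coptic calendar gives 22 Tobi 1706 AM.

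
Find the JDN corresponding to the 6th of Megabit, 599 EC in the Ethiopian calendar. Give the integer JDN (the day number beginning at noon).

1942825

In the proleptic Gregorian calendar the same day is 5 March 607.
JDN 2451545 is 1 January 2000 CE (Gregorian); the target day is −508720 days from there, so JDN = 1942825.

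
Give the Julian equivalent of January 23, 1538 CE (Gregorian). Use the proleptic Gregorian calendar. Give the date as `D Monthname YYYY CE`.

The Julian–Gregorian offset here is 10 days (Julian trailing).
23 January 1538 Gregorian − 10 days → 13 January 1538 Julian.

13 January 1538 CE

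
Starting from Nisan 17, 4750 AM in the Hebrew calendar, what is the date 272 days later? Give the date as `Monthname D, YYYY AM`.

JDN of Nisan 17, 4750 AM = 2082759.
2082759 + 272 = 2083031.
JDN 2083031 in the Hebrew calendar is Tevet 22, 4751 AM.

Tevet 22, 4751 AM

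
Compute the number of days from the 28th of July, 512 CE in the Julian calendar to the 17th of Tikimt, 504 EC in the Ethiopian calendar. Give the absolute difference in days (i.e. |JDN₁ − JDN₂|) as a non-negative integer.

First date → JDN 1908275; second date → JDN 1907988.
The interval is |1908275 − 1907988| = 287 days.

287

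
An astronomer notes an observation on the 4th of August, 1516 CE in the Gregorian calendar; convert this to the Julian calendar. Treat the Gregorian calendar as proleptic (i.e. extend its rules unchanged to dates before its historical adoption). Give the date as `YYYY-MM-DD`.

1516-07-25

For dates in this range the Gregorian date is 10 days ahead of the Julian.
4 August 1516 Gregorian − 10 days → 25 July 1516 Julian.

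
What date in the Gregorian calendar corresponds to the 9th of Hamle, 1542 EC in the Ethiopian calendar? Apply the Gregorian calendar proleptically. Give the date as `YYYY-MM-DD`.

1550-07-13

Both dates share Julian Day Number 2287379; in the Gregorian calendar that is 13 July 1550 CE.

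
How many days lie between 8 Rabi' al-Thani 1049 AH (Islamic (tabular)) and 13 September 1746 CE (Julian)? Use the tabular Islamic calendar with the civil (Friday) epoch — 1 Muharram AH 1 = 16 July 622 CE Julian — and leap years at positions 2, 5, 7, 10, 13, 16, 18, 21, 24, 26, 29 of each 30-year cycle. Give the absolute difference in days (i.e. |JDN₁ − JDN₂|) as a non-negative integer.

JDN of the first date = 2319912.
JDN of the second date = 2359040.
|2359040 − 2319912| = 39128.

39128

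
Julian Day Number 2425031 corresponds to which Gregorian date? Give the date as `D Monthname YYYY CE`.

30 May 1927 CE

JDN 2451545 is 1 Jan 2000; 2425031 is −26514 days from there.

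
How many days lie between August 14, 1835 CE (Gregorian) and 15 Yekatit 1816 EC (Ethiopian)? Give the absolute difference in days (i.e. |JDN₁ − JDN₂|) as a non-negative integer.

4191

First date → JDN 2391505; second date → JDN 2387314.
The interval is |2391505 − 2387314| = 4191 days.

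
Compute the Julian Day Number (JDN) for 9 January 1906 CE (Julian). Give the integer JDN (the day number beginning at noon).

2417233

In the Gregorian calendar the same day is 22 January 1906.
JDN 2299161 is 15 October 1582 CE (Gregorian); the target day is +118072 days from there, so JDN = 2417233.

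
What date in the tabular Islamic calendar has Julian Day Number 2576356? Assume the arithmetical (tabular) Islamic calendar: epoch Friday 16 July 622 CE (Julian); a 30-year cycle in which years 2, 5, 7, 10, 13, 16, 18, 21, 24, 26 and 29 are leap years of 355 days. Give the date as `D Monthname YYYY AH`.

9 Dhu al-Hijjah 1772 AH

The Gregorian equivalent of JDN 2576356 is 21 September 2341.
In the tabular Islamic calendar that day is 9 Dhu al-Hijjah 1772 AH.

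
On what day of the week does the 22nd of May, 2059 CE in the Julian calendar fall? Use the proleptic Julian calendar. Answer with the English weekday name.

In the Gregorian calendar this is 4 June 2059 (JDN 2473249).
JDN 2473249 mod 7 = 2, and JDN 0 was a Monday, so this is a Wednesday.

Wednesday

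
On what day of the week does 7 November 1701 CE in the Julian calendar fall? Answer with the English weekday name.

In the Gregorian calendar this is 18 November 1701 (JDN 2342659).
2342659 ≡ 4 (mod 7); counting from Monday = 0 gives Friday.

Friday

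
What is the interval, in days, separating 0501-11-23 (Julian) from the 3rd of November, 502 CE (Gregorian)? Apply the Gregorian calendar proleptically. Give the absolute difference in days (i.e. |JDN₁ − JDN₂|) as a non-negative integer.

JDN of the first date = 1904375.
JDN of the second date = 1904718.
|1904718 − 1904375| = 343.

343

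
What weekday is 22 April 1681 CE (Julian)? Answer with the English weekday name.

Friday

This is JDN 2335155 (2 May 1681 Gregorian).
JDN 2335155 mod 7 = 4, and JDN 0 was a Monday, so this is a Friday.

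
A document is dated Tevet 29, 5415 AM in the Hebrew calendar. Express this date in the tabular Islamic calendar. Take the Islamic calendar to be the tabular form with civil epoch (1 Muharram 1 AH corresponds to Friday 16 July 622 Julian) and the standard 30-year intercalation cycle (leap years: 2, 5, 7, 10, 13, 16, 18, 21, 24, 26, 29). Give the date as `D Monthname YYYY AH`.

The source date corresponds to 8 January 1655 in the Gregorian calendar (JDN 2325544).
That day falls on 29 Safar 1065 AH in the tabular Islamic calendar.

29 Safar 1065 AH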